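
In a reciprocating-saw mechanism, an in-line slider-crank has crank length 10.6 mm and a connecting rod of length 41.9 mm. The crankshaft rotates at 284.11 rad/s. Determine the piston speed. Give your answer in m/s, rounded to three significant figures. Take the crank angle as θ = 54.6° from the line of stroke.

ω = 284.1 rad/s
For an in-line slider-crank, x = r cosθ + √(L² − r² sin²θ), so v = −rω sinθ·[1 + r cosθ/√(L² − r² sin²θ)].
With r = 0.0106 m, L = 0.0419 m, θ = 54.6°: √(L² − r² sin²θ) = 0.040999 m.
v = −0.0106·284.1·0.81513·[1 + 0.0106·0.57928/0.040999] = -2.8225 m/s.
|v| = 2.8225 m/s.

2.82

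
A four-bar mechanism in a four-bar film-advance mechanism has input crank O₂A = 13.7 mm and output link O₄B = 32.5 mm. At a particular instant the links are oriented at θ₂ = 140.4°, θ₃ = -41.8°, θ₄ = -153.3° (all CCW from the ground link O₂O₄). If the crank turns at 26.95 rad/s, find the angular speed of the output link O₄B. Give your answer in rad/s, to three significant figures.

0.469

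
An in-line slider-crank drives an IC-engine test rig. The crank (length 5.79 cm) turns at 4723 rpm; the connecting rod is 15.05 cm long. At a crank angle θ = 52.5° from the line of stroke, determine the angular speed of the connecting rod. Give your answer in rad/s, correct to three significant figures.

ω = 494.6 rad/s (converted from 4723 rpm).
The rod makes angle φ with the slider axis where L sinφ = r sinθ; differentiating, L cosφ·φ̇ = r ω cosθ.
L cosφ = √(L² − r² sin²θ) = 0.14332 m.
|ω_rod| = r ω |cosθ| / √(L² − r² sin²θ) = 0.0579·494.6·0.60876/0.14332 = 121.64 rad/s.

122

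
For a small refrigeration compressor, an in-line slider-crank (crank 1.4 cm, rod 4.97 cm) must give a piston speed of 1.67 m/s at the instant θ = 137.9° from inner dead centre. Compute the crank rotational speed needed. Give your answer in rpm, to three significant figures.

For an in-line slider-crank, |v_piston| = rω|sinθ|·[1 + r cosθ/√(L² − r² sin²θ)].
With r = 0.014 m, L = 0.0497 m, θ = 137.9°: the bracketed kinematic factor |dx/dθ| = 0.0073883 m.
ω = v/|dx/dθ| = 1.67/0.0073883 = 226.03 rad/s.
N = 60ω/(2π) = 2158.5 rpm.

2160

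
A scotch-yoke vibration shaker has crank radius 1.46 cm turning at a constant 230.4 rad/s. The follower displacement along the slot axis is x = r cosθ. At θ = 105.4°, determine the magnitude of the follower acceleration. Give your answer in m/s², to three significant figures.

ω = 230.4 rad/s
x = r cosθ ⇒ ẍ = −rω² cosθ (ω constant).
|a| = rω²|cosθ| = 0.0146·(230.4)²·|cos 105.4°| = 205.81 m/s².

206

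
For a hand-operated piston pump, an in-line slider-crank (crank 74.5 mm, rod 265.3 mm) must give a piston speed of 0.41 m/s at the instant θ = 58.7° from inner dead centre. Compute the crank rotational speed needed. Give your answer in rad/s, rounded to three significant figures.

5.60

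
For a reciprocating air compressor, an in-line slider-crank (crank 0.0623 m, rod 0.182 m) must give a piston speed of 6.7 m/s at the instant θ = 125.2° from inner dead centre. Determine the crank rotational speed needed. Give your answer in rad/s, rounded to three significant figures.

166

For an in-line slider-crank, |v_piston| = rω|sinθ|·[1 + r cosθ/√(L² − r² sin²θ)].
With r = 0.0623 m, L = 0.182 m, θ = 125.2°: the bracketed kinematic factor |dx/dθ| = 0.040445 m.
ω = v/|dx/dθ| = 6.7/0.040445 = 165.66 rad/s.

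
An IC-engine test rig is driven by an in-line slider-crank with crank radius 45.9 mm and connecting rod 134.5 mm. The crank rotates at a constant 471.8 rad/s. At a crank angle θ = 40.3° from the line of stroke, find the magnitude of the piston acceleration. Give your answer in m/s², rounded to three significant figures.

ω = 471.8 rad/s
x(θ) = r cosθ + √(L² − r² sin²θ); with ω constant, a = ω²·d²x/dθ².
d²x/dθ² = −r cosθ − r²(cos2θ)/√u − r⁴ sin²2θ/(4u^{3/2}),  u = L² − r² sin²θ = 0.0172089 m².
Substituting r = 0.0459 m, L = 0.1345 m, θ = 40.3°: d²x/dθ² = -0.038108 m.
a = ω²·d²x/dθ² = (471.8)²·(-0.038108) = -8482.6 m/s²;  |a| = 8482.6 m/s².

8480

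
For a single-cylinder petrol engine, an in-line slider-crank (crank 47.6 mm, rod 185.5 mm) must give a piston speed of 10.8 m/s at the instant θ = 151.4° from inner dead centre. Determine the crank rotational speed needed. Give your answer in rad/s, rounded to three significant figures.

613

For an in-line slider-crank, |v_piston| = rω|sinθ|·[1 + r cosθ/√(L² − r² sin²θ)].
With r = 0.0476 m, L = 0.1855 m, θ = 151.4°: the bracketed kinematic factor |dx/dθ| = 0.017613 m.
ω = v/|dx/dθ| = 10.8/0.017613 = 613.18 rad/s.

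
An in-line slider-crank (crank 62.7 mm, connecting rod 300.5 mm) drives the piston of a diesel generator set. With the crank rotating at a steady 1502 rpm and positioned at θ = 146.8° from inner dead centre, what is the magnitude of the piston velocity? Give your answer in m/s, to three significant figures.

4.45

ω = 2π·1502/60 = 157.3 rad/s
For an in-line slider-crank, x = r cosθ + √(L² − r² sin²θ), so v = −rω sinθ·[1 + r cosθ/√(L² − r² sin²θ)].
With r = 0.0627 m, L = 0.3005 m, θ = 146.8°: √(L² − r² sin²θ) = 0.29853 m.
v = −0.0627·157.3·0.54756·[1 + 0.0627·-0.83676/0.29853] = -4.4511 m/s.
|v| = 4.4511 m/s.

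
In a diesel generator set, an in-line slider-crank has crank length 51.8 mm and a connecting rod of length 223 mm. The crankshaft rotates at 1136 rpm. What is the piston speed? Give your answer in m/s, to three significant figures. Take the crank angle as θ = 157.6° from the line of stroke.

ω = 2π·1136/60 = 119 rad/s
For an in-line slider-crank, x = r cosθ + √(L² − r² sin²θ), so v = −rω sinθ·[1 + r cosθ/√(L² − r² sin²θ)].
With r = 0.0518 m, L = 0.223 m, θ = 157.6°: √(L² − r² sin²θ) = 0.22212 m.
v = −0.0518·119·0.38107·[1 + 0.0518·-0.92455/0.22212] = -1.8419 m/s.
|v| = 1.8419 m/s.

1.84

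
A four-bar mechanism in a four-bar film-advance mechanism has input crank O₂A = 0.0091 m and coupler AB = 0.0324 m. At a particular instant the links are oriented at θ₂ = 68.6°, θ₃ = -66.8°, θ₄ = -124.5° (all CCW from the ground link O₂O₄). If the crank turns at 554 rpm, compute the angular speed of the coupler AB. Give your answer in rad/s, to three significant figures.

4.37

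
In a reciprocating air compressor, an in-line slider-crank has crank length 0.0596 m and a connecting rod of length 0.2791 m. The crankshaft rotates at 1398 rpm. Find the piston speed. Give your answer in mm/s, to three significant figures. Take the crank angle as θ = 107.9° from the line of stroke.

7750

ω = 2π·1398/60 = 146.4 rad/s
For an in-line slider-crank, x = r cosθ + √(L² − r² sin²θ), so v = −rω sinθ·[1 + r cosθ/√(L² − r² sin²θ)].
With r = 0.0596 m, L = 0.2791 m, θ = 107.9°: √(L² − r² sin²θ) = 0.27328 m.
v = −0.0596·146.4·0.95159·[1 + 0.0596·-0.30736/0.27328] = -7.7464 m/s.
|v| = 7.7464 m/s = 7746.4 mm/s.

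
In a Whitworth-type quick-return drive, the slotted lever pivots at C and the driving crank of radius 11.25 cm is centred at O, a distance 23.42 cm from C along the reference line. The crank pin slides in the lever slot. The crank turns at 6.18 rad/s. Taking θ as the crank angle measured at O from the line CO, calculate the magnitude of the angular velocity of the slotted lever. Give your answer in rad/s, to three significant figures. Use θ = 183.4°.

ω = 6.18 rad/s
Crank pin A relative to C: A = (d + r cosθ, r sinθ); lever angle φ = atan2(r sinθ, d + r cosθ).
Differentiating tanφ: φ̇ = rω(d cosθ + r)/(d² + r² + 2dr cosθ).
d² + r² + 2dr cosθ = |CA|² = 0.0149036 m²;  d cosθ + r = -0.12129 m.
|ω_lever| = |0.1125·6.18·-0.12129| / 0.0149036 = 5.658 rad/s.

5.66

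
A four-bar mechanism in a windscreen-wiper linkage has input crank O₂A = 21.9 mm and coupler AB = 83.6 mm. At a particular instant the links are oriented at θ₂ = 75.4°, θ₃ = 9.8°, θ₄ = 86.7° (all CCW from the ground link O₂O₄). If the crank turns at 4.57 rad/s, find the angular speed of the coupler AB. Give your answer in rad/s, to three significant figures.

0.241

ω₂ = 4.57 rad/s
Differentiating the loop-closure r₂e^{iθ₂}+r₃e^{iθ₃}=r₁+r₄e^{iθ₄} gives r₂ω₂e^{iθ₂}+r₃ω₃e^{iθ₃}=r₄ω₄e^{iθ₄}.
Eliminating the other unknown: ω₃ = r₂ω₂ sin(θ₄−θ₂) / [r₃ sin(θ₃−θ₄)].
Numerator sine = +0.19595; denominator sine = -0.97398.
Result = 0.0219·4.57·(+0.19595) / (0.0836·(-0.97398)) = -0.24085 rad/s; magnitude 0.24085 rad/s.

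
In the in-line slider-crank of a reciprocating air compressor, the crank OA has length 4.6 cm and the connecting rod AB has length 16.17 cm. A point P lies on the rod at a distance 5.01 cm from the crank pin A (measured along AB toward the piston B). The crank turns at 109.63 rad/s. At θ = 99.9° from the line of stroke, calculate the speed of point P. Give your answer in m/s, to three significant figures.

4.93

ω = 109.6 rad/s.  Crank-pin speed |V_A| = rω = 5.043 m/s, perpendicular to OA.
Rod angle: sinφ = −(r/L) sinθ ⇒ φ = -16.275°; ω_rod = −rω cosθ/√(L²−r²sin²θ) = +5.5858 rad/s.
V_P = V_A + ω_rod × AP, with AP = 0.0501 m along the rod.
Components: V_Px = −rω sinθ − a·ω_rod·sinφ = -4.8895 m/s;  V_Py = rω cosθ + a·ω_rod·cosφ = -0.5984 m/s.
|V_P| = √(V_Px² + V_Py²) = 4.9259 m/s.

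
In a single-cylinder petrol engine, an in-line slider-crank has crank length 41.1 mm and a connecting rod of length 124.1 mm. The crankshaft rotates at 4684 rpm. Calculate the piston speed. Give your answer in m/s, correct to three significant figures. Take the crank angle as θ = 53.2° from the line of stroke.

19.5

ω = 2π·4684/60 = 490.5 rad/s
For an in-line slider-crank, x = r cosθ + √(L² − r² sin²θ), so v = −rω sinθ·[1 + r cosθ/√(L² − r² sin²θ)].
With r = 0.0411 m, L = 0.1241 m, θ = 53.2°: √(L² − r² sin²θ) = 0.11966 m.
v = −0.0411·490.5·0.80073·[1 + 0.0411·0.59902/0.11966] = -19.464 m/s.
|v| = 19.464 m/s.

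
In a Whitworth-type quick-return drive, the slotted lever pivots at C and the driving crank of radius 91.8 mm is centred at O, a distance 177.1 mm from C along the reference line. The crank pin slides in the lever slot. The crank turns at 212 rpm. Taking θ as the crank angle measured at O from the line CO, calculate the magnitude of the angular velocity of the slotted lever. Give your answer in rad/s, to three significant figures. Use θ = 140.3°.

ω = 22.2 rad/s (from 212 rpm).
Crank pin A relative to C: A = (d + r cosθ, r sinθ); lever angle φ = atan2(r sinθ, d + r cosθ).
Differentiating tanφ: φ̇ = rω(d cosθ + r)/(d² + r² + 2dr cosθ).
d² + r² + 2dr cosθ = |CA|² = 0.0147742 m²;  d cosθ + r = -0.044461 m.
|ω_lever| = |0.0918·22.2·-0.044461| / 0.0147742 = 6.1331 rad/s.

6.13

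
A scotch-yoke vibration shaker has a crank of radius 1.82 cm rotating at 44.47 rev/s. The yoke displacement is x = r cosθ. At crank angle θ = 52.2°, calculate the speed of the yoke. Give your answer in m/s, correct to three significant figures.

ω = 279.4 rad/s (from 44.47 rev/s).
x = r cosθ ⇒ ẋ = −rω sinθ.
|v| = rω|sinθ| = 0.0182·279.4·|sin 52.2°| = 4.0182 m/s.

4.02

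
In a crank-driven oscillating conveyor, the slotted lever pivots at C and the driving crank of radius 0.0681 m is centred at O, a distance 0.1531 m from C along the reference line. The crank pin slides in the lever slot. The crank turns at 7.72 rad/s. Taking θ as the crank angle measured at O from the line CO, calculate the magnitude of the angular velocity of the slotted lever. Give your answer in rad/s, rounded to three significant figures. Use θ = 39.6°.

2.22

ω = 7.72 rad/s
Crank pin A relative to C: A = (d + r cosθ, r sinθ); lever angle φ = atan2(r sinθ, d + r cosθ).
Differentiating tanφ: φ̇ = rω(d cosθ + r)/(d² + r² + 2dr cosθ).
d² + r² + 2dr cosθ = |CA|² = 0.0441441 m²;  d cosθ + r = +0.18607 m.
|ω_lever| = |0.0681·7.72·+0.18607| / 0.0441441 = 2.2159 rad/s.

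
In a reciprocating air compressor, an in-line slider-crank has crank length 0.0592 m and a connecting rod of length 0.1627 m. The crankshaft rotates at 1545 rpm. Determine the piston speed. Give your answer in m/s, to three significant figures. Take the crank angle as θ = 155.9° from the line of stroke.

2.60

ω = 2π·1545/60 = 161.8 rad/s
For an in-line slider-crank, x = r cosθ + √(L² − r² sin²θ), so v = −rω sinθ·[1 + r cosθ/√(L² − r² sin²θ)].
With r = 0.0592 m, L = 0.1627 m, θ = 155.9°: √(L² − r² sin²θ) = 0.16089 m.
v = −0.0592·161.8·0.40833·[1 + 0.0592·-0.91283/0.16089] = -2.5974 m/s.
|v| = 2.5974 m/s.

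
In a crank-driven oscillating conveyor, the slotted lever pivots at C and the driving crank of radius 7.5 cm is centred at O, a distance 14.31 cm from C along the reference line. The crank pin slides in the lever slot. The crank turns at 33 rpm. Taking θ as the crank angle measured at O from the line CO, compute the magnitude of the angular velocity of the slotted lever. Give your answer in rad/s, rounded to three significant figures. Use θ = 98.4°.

ω = 3.456 rad/s (from 33 rpm).
Crank pin A relative to C: A = (d + r cosθ, r sinθ); lever angle φ = atan2(r sinθ, d + r cosθ).
Differentiating tanφ: φ̇ = rω(d cosθ + r)/(d² + r² + 2dr cosθ).
d² + r² + 2dr cosθ = |CA|² = 0.0229669 m²;  d cosθ + r = +0.054096 m.
|ω_lever| = |0.075·3.456·+0.054096| / 0.0229669 = 0.61047 rad/s.

0.610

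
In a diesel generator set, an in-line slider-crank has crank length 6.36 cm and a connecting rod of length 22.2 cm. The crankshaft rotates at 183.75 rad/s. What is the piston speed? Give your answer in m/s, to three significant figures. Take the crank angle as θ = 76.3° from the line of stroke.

ω = 183.8 rad/s
For an in-line slider-crank, x = r cosθ + √(L² − r² sin²θ), so v = −rω sinθ·[1 + r cosθ/√(L² − r² sin²θ)].
With r = 0.0636 m, L = 0.222 m, θ = 76.3°: √(L² − r² sin²θ) = 0.21323 m.
v = −0.0636·183.8·0.97155·[1 + 0.0636·0.23684/0.21323] = -12.156 m/s.
|v| = 12.156 m/s.

12.2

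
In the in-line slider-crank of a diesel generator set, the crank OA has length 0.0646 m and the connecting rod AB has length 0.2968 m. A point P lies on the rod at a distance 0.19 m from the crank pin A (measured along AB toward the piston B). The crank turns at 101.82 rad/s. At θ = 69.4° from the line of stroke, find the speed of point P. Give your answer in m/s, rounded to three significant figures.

ω = 101.8 rad/s.  Crank-pin speed |V_A| = rω = 6.5776 m/s, perpendicular to OA.
Rod angle: sinφ = −(r/L) sinθ ⇒ φ = -11.756°; ω_rod = −rω cosθ/√(L²−r²sin²θ) = -7.9644 rad/s.
V_P = V_A + ω_rod × AP, with AP = 0.19 m along the rod.
Components: V_Px = −rω sinθ − a·ω_rod·sinφ = -6.4653 m/s;  V_Py = rω cosθ + a·ω_rod·cosφ = +0.83276 m/s.
|V_P| = √(V_Px² + V_Py²) = 6.5187 m/s.

6.52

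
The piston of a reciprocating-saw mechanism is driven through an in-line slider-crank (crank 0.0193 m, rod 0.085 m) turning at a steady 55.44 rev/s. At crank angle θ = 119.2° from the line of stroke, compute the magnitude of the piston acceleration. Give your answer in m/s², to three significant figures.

1420

ω = 2π·55.4 = 348.3 rad/s
x(θ) = r cosθ + √(L² − r² sin²θ); with ω constant, a = ω²·d²x/dθ².
d²x/dθ² = −r cosθ − r²(cos2θ)/√u − r⁴ sin²2θ/(4u^{3/2}),  u = L² − r² sin²θ = 0.00694117 m².
Substituting r = 0.0193 m, L = 0.085 m, θ = 119.2°: d²x/dθ² = +0.011715 m.
a = ω²·d²x/dθ² = (348.3)²·(+0.011715) = +1421.5 m/s²;  |a| = 1421.5 m/s².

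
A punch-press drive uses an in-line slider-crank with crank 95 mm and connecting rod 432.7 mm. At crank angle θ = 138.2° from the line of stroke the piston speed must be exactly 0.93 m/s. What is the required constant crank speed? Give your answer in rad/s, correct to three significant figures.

17.6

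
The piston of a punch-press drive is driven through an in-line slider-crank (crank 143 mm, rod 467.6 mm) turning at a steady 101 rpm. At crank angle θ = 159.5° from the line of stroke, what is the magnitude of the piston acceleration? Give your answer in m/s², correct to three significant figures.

11.2

ω = 2π·101/60 = 10.58 rad/s
x(θ) = r cosθ + √(L² − r² sin²θ); with ω constant, a = ω²·d²x/dθ².
d²x/dθ² = −r cosθ − r²(cos2θ)/√u − r⁴ sin²2θ/(4u^{3/2}),  u = L² − r² sin²θ = 0.216142 m².
Substituting r = 0.143 m, L = 0.4676 m, θ = 159.5°: d²x/dθ² = +0.1003 m.
a = ω²·d²x/dθ² = (10.58)²·(+0.1003) = +11.22 m/s²;  |a| = 11.22 m/s².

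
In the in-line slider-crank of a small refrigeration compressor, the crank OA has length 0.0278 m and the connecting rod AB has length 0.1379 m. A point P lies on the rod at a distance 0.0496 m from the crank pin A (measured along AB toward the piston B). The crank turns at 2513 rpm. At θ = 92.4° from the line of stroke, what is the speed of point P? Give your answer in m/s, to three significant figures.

7.29

ω = 263.2 rad/s.  Crank-pin speed |V_A| = rω = 7.3159 m/s, perpendicular to OA.
Rod angle: sinφ = −(r/L) sinθ ⇒ φ = -11.620°; ω_rod = −rω cosθ/√(L²−r²sin²θ) = +2.2681 rad/s.
V_P = V_A + ω_rod × AP, with AP = 0.0496 m along the rod.
Components: V_Px = −rω sinθ − a·ω_rod·sinφ = -7.2868 m/s;  V_Py = rω cosθ + a·ω_rod·cosφ = -0.19617 m/s.
|V_P| = √(V_Px² + V_Py²) = 7.2894 m/s.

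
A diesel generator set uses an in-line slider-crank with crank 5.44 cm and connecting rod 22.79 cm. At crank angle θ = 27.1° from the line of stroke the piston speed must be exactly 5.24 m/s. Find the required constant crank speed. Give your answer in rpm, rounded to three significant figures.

For an in-line slider-crank, |v_piston| = rω|sinθ|·[1 + r cosθ/√(L² − r² sin²θ)].
With r = 0.0544 m, L = 0.2279 m, θ = 27.1°: the bracketed kinematic factor |dx/dθ| = 0.030079 m.
ω = v/|dx/dθ| = 5.24/0.030079 = 174.21 rad/s.
N = 60ω/(2π) = 1663.6 rpm.

1660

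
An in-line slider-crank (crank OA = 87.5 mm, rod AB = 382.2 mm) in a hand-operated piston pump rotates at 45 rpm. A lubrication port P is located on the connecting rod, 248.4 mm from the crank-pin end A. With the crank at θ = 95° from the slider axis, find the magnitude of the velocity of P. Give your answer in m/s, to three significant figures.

ω = 4.712 rad/s.  Crank-pin speed |V_A| = rω = 0.41233 m/s, perpendicular to OA.
Rod angle: sinφ = −(r/L) sinθ ⇒ φ = -13.183°; ω_rod = −rω cosθ/√(L²−r²sin²θ) = +0.096573 rad/s.
V_P = V_A + ω_rod × AP, with AP = 0.2484 m along the rod.
Components: V_Px = −rω sinθ − a·ω_rod·sinφ = -0.40529 m/s;  V_Py = rω cosθ + a·ω_rod·cosφ = -0.012581 m/s.
|V_P| = √(V_Px² + V_Py²) = 0.40549 m/s.

0.405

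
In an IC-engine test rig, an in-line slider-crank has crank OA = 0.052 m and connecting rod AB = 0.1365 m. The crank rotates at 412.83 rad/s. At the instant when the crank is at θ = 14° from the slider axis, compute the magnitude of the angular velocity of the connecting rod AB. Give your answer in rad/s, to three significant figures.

ω = 412.8 rad/s
The rod makes angle φ with the slider axis where L sinφ = r sinθ; differentiating, L cosφ·φ̇ = r ω cosθ.
L cosφ = √(L² − r² sin²θ) = 0.13592 m.
|ω_rod| = r ω |cosθ| / √(L² − r² sin²θ) = 0.052·412.8·0.97030/0.13592 = 153.25 rad/s.

153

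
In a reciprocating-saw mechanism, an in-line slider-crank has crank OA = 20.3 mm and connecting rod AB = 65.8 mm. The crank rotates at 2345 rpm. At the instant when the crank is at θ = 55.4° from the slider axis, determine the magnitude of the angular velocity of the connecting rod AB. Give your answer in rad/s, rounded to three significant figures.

44.5

ω = 245.6 rad/s (converted from 2345 rpm).
The rod makes angle φ with the slider axis where L sinφ = r sinθ; differentiating, L cosφ·φ̇ = r ω cosθ.
L cosφ = √(L² − r² sin²θ) = 0.063643 m.
|ω_rod| = r ω |cosθ| / √(L² − r² sin²θ) = 0.0203·245.6·0.56784/0.063643 = 44.478 rad/s.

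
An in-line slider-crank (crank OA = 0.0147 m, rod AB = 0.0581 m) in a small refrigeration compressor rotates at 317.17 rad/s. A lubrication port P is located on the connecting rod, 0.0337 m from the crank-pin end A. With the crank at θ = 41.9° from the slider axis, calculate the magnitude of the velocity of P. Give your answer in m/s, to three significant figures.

ω = 317.2 rad/s.  Crank-pin speed |V_A| = rω = 4.6624 m/s, perpendicular to OA.
Rod angle: sinφ = −(r/L) sinθ ⇒ φ = -9.728°; ω_rod = −rω cosθ/√(L²−r²sin²θ) = -60.601 rad/s.
V_P = V_A + ω_rod × AP, with AP = 0.0337 m along the rod.
Components: V_Px = −rω sinθ − a·ω_rod·sinφ = -3.4588 m/s;  V_Py = rω cosθ + a·ω_rod·cosφ = +1.4574 m/s.
|V_P| = √(V_Px² + V_Py²) = 3.7533 m/s.

3.75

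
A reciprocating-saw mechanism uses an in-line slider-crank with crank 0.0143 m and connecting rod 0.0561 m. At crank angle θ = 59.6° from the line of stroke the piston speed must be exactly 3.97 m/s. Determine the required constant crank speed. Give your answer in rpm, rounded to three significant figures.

2710

For an in-line slider-crank, |v_piston| = rω|sinθ|·[1 + r cosθ/√(L² − r² sin²θ)].
With r = 0.0143 m, L = 0.0561 m, θ = 59.6°: the bracketed kinematic factor |dx/dθ| = 0.013965 m.
ω = v/|dx/dθ| = 3.97/0.013965 = 284.29 rad/s.
N = 60ω/(2π) = 2714.7 rpm.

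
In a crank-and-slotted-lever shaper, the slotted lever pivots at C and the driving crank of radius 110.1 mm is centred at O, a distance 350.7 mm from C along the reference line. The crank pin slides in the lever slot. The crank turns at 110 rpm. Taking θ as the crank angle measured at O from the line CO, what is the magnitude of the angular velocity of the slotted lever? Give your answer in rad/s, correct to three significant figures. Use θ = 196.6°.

ω = 11.52 rad/s (from 110 rpm).
Crank pin A relative to C: A = (d + r cosθ, r sinθ); lever angle φ = atan2(r sinθ, d + r cosθ).
Differentiating tanφ: φ̇ = rω(d cosθ + r)/(d² + r² + 2dr cosθ).
d² + r² + 2dr cosθ = |CA|² = 0.0611069 m²;  d cosθ + r = -0.22598 m.
|ω_lever| = |0.1101·11.52·-0.22598| / 0.0611069 = 4.6902 rad/s.

4.69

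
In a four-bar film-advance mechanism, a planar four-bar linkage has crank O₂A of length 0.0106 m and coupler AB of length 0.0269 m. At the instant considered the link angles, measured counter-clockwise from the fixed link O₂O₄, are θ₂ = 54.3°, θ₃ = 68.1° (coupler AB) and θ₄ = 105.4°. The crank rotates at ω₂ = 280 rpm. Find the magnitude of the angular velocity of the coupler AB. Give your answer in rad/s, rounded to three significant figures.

ω₂ = 29.32 rad/s (from 280 rpm).
Differentiating the loop-closure r₂e^{iθ₂}+r₃e^{iθ₃}=r₁+r₄e^{iθ₄} gives r₂ω₂e^{iθ₂}+r₃ω₃e^{iθ₃}=r₄ω₄e^{iθ₄}.
Eliminating the other unknown: ω₃ = r₂ω₂ sin(θ₄−θ₂) / [r₃ sin(θ₃−θ₄)].
Numerator sine = +0.77824; denominator sine = -0.60599.
Result = 0.0106·29.32·(+0.77824) / (0.0269·(-0.60599)) = -14.839 rad/s; magnitude 14.839 rad/s.

14.8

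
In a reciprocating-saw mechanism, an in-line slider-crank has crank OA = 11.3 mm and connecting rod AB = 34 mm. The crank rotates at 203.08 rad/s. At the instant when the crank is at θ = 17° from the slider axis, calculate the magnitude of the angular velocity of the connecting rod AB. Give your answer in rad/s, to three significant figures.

ω = 203.1 rad/s
The rod makes angle φ with the slider axis where L sinφ = r sinθ; differentiating, L cosφ·φ̇ = r ω cosθ.
L cosφ = √(L² − r² sin²θ) = 0.033839 m.
|ω_rod| = r ω |cosθ| / √(L² − r² sin²θ) = 0.0113·203.1·0.95630/0.033839 = 64.852 rad/s.

64.9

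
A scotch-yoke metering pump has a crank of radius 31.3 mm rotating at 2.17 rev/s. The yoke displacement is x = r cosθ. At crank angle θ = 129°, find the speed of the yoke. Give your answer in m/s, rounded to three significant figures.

ω = 13.63 rad/s (from 2.17 rev/s).
x = r cosθ ⇒ ẋ = −rω sinθ.
|v| = rω|sinθ| = 0.0313·13.63·|sin 129°| = 0.33165 m/s.

0.332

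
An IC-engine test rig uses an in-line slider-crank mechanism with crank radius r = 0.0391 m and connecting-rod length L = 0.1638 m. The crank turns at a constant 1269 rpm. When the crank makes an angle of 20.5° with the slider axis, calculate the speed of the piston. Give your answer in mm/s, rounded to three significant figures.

ω = 2π·1269/60 = 132.9 rad/s
For an in-line slider-crank, x = r cosθ + √(L² − r² sin²θ), so v = −rω sinθ·[1 + r cosθ/√(L² − r² sin²θ)].
With r = 0.0391 m, L = 0.1638 m, θ = 20.5°: √(L² − r² sin²θ) = 0.16323 m.
v = −0.0391·132.9·0.35021·[1 + 0.0391·0.93667/0.16323] = -2.228 m/s.
|v| = 2.228 m/s = 2228 mm/s.

2230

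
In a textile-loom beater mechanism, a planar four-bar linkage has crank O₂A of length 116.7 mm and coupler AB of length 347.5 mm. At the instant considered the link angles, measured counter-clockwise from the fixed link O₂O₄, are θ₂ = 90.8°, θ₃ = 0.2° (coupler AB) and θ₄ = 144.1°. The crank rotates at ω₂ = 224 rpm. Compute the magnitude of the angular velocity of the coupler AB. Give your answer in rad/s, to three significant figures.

ω₂ = 23.46 rad/s (from 224 rpm).
Differentiating the loop-closure r₂e^{iθ₂}+r₃e^{iθ₃}=r₁+r₄e^{iθ₄} gives r₂ω₂e^{iθ₂}+r₃ω₃e^{iθ₃}=r₄ω₄e^{iθ₄}.
Eliminating the other unknown: ω₃ = r₂ω₂ sin(θ₄−θ₂) / [r₃ sin(θ₃−θ₄)].
Numerator sine = +0.80178; denominator sine = -0.58920.
Result = 0.1167·23.46·(+0.80178) / (0.3475·(-0.58920)) = -10.72 rad/s; magnitude 10.72 rad/s.

10.7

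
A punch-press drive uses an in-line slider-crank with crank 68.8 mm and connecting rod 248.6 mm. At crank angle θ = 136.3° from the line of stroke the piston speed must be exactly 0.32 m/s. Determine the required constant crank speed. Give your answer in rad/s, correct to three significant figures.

For an in-line slider-crank, |v_piston| = rω|sinθ|·[1 + r cosθ/√(L² − r² sin²θ)].
With r = 0.0688 m, L = 0.2486 m, θ = 136.3°: the bracketed kinematic factor |dx/dθ| = 0.037844 m.
ω = v/|dx/dθ| = 0.32/0.037844 = 8.4559 rad/s.

8.46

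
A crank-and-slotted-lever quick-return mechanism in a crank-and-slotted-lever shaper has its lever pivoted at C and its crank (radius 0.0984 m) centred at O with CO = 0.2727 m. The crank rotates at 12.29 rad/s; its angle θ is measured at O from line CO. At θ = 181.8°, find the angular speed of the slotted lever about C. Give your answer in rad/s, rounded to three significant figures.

ω = 12.29 rad/s
Crank pin A relative to C: A = (d + r cosθ, r sinθ); lever angle φ = atan2(r sinθ, d + r cosθ).
Differentiating tanφ: φ̇ = rω(d cosθ + r)/(d² + r² + 2dr cosθ).
d² + r² + 2dr cosθ = |CA|² = 0.030407 m²;  d cosθ + r = -0.17417 m.
|ω_lever| = |0.0984·12.29·-0.17417| / 0.030407 = 6.9269 rad/s.

6.93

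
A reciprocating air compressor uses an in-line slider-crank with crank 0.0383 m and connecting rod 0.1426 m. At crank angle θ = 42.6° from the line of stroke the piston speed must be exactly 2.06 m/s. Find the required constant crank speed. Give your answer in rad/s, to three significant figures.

66.2

For an in-line slider-crank, |v_piston| = rω|sinθ|·[1 + r cosθ/√(L² − r² sin²θ)].
With r = 0.0383 m, L = 0.1426 m, θ = 42.6°: the bracketed kinematic factor |dx/dθ| = 0.031137 m.
ω = v/|dx/dθ| = 2.06/0.031137 = 66.16 rad/s.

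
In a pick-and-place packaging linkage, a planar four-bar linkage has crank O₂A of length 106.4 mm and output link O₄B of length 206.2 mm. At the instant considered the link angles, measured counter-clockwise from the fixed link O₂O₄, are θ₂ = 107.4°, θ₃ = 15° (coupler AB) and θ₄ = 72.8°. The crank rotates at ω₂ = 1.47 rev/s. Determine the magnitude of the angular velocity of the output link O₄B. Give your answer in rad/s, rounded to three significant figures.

ω₂ = 9.236 rad/s (from 1.47 rev/s).
Differentiating the loop-closure r₂e^{iθ₂}+r₃e^{iθ₃}=r₁+r₄e^{iθ₄} gives r₂ω₂e^{iθ₂}+r₃ω₃e^{iθ₃}=r₄ω₄e^{iθ₄}.
Eliminating the other unknown: ω₄ = r₂ω₂ sin(θ₂−θ₃) / [r₄ sin(θ₄−θ₃)].
Numerator sine = +0.99912; denominator sine = +0.84619.
Result = 0.1064·9.236·(+0.99912) / (0.2062·(+0.84619)) = +5.6273 rad/s; magnitude 5.6273 rad/s.

5.63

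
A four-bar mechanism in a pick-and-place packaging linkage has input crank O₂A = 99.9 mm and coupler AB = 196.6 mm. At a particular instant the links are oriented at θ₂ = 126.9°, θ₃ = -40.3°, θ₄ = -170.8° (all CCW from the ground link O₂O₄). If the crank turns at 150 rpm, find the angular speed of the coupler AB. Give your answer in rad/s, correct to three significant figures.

9.29

ω₂ = 15.71 rad/s (from 150 rpm).
Differentiating the loop-closure r₂e^{iθ₂}+r₃e^{iθ₃}=r₁+r₄e^{iθ₄} gives r₂ω₂e^{iθ₂}+r₃ω₃e^{iθ₃}=r₄ω₄e^{iθ₄}.
Eliminating the other unknown: ω₃ = r₂ω₂ sin(θ₄−θ₂) / [r₃ sin(θ₃−θ₄)].
Numerator sine = +0.88539; denominator sine = +0.76041.
Result = 0.0999·15.71·(+0.88539) / (0.1966·(+0.76041)) = +9.2938 rad/s; magnitude 9.2938 rad/s.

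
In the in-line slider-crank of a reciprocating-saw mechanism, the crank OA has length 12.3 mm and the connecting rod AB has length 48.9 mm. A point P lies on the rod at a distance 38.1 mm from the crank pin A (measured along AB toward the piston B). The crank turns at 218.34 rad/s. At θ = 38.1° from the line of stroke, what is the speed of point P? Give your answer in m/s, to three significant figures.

1.97

ω = 218.3 rad/s.  Crank-pin speed |V_A| = rω = 2.6856 m/s, perpendicular to OA.
Rod angle: sinφ = −(r/L) sinθ ⇒ φ = -8.929°; ω_rod = −rω cosθ/√(L²−r²sin²θ) = -43.749 rad/s.
V_P = V_A + ω_rod × AP, with AP = 0.0381 m along the rod.
Components: V_Px = −rω sinθ − a·ω_rod·sinφ = -1.9158 m/s;  V_Py = rω cosθ + a·ω_rod·cosφ = +0.46676 m/s.
|V_P| = √(V_Px² + V_Py²) = 1.9718 m/s.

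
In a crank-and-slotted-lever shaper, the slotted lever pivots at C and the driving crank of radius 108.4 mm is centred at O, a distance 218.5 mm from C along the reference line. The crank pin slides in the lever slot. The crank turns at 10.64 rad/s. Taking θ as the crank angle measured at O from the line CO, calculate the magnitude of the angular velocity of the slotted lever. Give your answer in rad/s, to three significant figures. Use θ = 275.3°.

ω = 10.64 rad/s
Crank pin A relative to C: A = (d + r cosθ, r sinθ); lever angle φ = atan2(r sinθ, d + r cosθ).
Differentiating tanφ: φ̇ = rω(d cosθ + r)/(d² + r² + 2dr cosθ).
d² + r² + 2dr cosθ = |CA|² = 0.0638685 m²;  d cosθ + r = +0.12858 m.
|ω_lever| = |0.1084·10.64·+0.12858| / 0.0638685 = 2.322 rad/s.

2.32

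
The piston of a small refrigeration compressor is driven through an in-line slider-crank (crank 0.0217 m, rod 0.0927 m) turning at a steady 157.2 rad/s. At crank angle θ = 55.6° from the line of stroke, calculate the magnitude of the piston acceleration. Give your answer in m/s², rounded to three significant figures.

ω = 157.2 rad/s
x(θ) = r cosθ + √(L² − r² sin²θ); with ω constant, a = ω²·d²x/dθ².
d²x/dθ² = −r cosθ − r²(cos2θ)/√u − r⁴ sin²2θ/(4u^{3/2}),  u = L² − r² sin²θ = 0.0082727 m².
Substituting r = 0.0217 m, L = 0.0927 m, θ = 55.6°: d²x/dθ² = -0.010452 m.
a = ω²·d²x/dθ² = (157.2)²·(-0.010452) = -258.28 m/s²;  |a| = 258.28 m/s².

258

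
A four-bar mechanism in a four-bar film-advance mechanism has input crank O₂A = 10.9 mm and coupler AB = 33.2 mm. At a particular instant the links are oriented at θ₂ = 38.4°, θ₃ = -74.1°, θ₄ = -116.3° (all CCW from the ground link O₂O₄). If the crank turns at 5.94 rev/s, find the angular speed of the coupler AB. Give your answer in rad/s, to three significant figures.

7.80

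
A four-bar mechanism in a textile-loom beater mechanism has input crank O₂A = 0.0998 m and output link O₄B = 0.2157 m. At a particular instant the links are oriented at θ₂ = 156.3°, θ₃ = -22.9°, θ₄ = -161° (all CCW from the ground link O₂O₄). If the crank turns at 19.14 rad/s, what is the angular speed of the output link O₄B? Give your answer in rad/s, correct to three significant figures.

ω₂ = 19.14 rad/s
Differentiating the loop-closure r₂e^{iθ₂}+r₃e^{iθ₃}=r₁+r₄e^{iθ₄} gives r₂ω₂e^{iθ₂}+r₃ω₃e^{iθ₃}=r₄ω₄e^{iθ₄}.
Eliminating the other unknown: ω₄ = r₂ω₂ sin(θ₂−θ₃) / [r₄ sin(θ₄−θ₃)].
Numerator sine = +0.01396; denominator sine = -0.66783.
Result = 0.0998·19.14·(+0.01396) / (0.2157·(-0.66783)) = -0.18514 rad/s; magnitude 0.18514 rad/s.

0.185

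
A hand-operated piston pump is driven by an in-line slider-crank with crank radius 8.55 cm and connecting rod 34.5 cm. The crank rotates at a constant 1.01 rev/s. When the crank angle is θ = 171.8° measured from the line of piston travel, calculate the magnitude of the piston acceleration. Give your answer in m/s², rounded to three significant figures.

ω = 2π·1.01 = 6.346 rad/s
x(θ) = r cosθ + √(L² − r² sin²θ); with ω constant, a = ω²·d²x/dθ².
d²x/dθ² = −r cosθ − r²(cos2θ)/√u − r⁴ sin²2θ/(4u^{3/2}),  u = L² − r² sin²θ = 0.118876 m².
Substituting r = 0.0855 m, L = 0.345 m, θ = 171.8°: d²x/dθ² = +0.06426 m.
a = ω²·d²x/dθ² = (6.346)²·(+0.06426) = +2.5879 m/s²;  |a| = 2.5879 m/s².

2.59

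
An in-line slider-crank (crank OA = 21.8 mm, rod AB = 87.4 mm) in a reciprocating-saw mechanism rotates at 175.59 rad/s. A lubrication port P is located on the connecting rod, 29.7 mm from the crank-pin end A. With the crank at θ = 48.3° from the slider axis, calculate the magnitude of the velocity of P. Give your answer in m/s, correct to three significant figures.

ω = 175.6 rad/s.  Crank-pin speed |V_A| = rω = 3.8279 m/s, perpendicular to OA.
Rod angle: sinφ = −(r/L) sinθ ⇒ φ = -10.733°; ω_rod = −rω cosθ/√(L²−r²sin²θ) = -29.654 rad/s.
V_P = V_A + ω_rod × AP, with AP = 0.0297 m along the rod.
Components: V_Px = −rω sinθ − a·ω_rod·sinφ = -3.022 m/s;  V_Py = rω cosθ + a·ω_rod·cosφ = +1.6811 m/s.
|V_P| = √(V_Px² + V_Py²) = 3.4582 m/s.

3.46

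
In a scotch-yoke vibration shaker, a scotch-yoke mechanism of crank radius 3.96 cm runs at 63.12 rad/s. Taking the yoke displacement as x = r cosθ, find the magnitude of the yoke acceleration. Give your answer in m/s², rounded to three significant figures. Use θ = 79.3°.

29.3

ω = 63.12 rad/s
x = r cosθ ⇒ ẍ = −rω² cosθ (ω constant).
|a| = rω²|cosθ| = 0.0396·(63.12)²·|cos 79.3°| = 29.293 m/s².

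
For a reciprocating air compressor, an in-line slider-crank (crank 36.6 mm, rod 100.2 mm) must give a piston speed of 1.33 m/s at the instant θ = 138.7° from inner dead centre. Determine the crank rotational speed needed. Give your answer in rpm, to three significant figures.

For an in-line slider-crank, |v_piston| = rω|sinθ|·[1 + r cosθ/√(L² − r² sin²θ)].
With r = 0.0366 m, L = 0.1002 m, θ = 138.7°: the bracketed kinematic factor |dx/dθ| = 0.017326 m.
ω = v/|dx/dθ| = 1.33/0.017326 = 76.764 rad/s.
N = 60ω/(2π) = 733.04 rpm.

733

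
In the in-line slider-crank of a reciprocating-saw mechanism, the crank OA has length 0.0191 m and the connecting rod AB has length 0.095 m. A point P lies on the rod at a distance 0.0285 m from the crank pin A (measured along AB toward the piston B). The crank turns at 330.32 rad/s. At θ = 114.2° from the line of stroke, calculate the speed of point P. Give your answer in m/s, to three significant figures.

5.89

ω = 330.3 rad/s.  Crank-pin speed |V_A| = rω = 6.3091 m/s, perpendicular to OA.
Rod angle: sinφ = −(r/L) sinθ ⇒ φ = -10.567°; ω_rod = −rω cosθ/√(L²−r²sin²θ) = +27.693 rad/s.
V_P = V_A + ω_rod × AP, with AP = 0.0285 m along the rod.
Components: V_Px = −rω sinθ − a·ω_rod·sinφ = -5.6099 m/s;  V_Py = rω cosθ + a·ω_rod·cosφ = -1.8104 m/s.
|V_P| = √(V_Px² + V_Py²) = 5.8948 m/s.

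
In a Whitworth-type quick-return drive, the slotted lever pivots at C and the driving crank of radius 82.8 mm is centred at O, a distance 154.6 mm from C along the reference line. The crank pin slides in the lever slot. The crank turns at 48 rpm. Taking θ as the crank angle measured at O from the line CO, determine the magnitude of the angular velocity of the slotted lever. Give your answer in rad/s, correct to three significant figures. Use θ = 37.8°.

ω = 5.027 rad/s (from 48 rpm).
Crank pin A relative to C: A = (d + r cosθ, r sinθ); lever angle φ = atan2(r sinθ, d + r cosθ).
Differentiating tanφ: φ̇ = rω(d cosθ + r)/(d² + r² + 2dr cosθ).
d² + r² + 2dr cosθ = |CA|² = 0.0509864 m²;  d cosθ + r = +0.20496 m.
|ω_lever| = |0.0828·5.027·+0.20496| / 0.0509864 = 1.6731 rad/s.

1.67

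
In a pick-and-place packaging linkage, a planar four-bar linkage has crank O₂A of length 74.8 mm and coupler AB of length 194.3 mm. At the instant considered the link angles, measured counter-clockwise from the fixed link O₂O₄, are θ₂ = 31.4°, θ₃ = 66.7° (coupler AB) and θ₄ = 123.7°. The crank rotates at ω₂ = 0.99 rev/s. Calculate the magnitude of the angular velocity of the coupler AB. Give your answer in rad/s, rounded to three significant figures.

ω₂ = 6.22 rad/s (from 0.99 rev/s).
Differentiating the loop-closure r₂e^{iθ₂}+r₃e^{iθ₃}=r₁+r₄e^{iθ₄} gives r₂ω₂e^{iθ₂}+r₃ω₃e^{iθ₃}=r₄ω₄e^{iθ₄}.
Eliminating the other unknown: ω₃ = r₂ω₂ sin(θ₄−θ₂) / [r₃ sin(θ₃−θ₄)].
Numerator sine = +0.99919; denominator sine = -0.83867.
Result = 0.0748·6.22·(+0.99919) / (0.1943·(-0.83867)) = -2.853 rad/s; magnitude 2.853 rad/s.

2.85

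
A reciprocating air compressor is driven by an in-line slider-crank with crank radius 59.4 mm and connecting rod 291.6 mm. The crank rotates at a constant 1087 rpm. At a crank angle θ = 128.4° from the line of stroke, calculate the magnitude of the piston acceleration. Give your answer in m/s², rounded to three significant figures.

ω = 2π·1087/60 = 113.8 rad/s
x(θ) = r cosθ + √(L² − r² sin²θ); with ω constant, a = ω²·d²x/dθ².
d²x/dθ² = −r cosθ − r²(cos2θ)/√u − r⁴ sin²2θ/(4u^{3/2}),  u = L² − r² sin²θ = 0.0828635 m².
Substituting r = 0.0594 m, L = 0.2916 m, θ = 128.4°: d²x/dθ² = +0.039571 m.
a = ω²·d²x/dθ² = (113.8)²·(+0.039571) = +512.74 m/s²;  |a| = 512.74 m/s².

513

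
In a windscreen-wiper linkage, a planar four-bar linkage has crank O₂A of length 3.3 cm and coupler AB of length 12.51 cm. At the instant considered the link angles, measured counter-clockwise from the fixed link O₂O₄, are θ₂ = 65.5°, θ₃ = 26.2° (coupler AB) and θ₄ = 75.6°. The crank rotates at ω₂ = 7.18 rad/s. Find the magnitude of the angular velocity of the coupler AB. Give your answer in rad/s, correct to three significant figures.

0.437

ω₂ = 7.18 rad/s
Differentiating the loop-closure r₂e^{iθ₂}+r₃e^{iθ₃}=r₁+r₄e^{iθ₄} gives r₂ω₂e^{iθ₂}+r₃ω₃e^{iθ₃}=r₄ω₄e^{iθ₄}.
Eliminating the other unknown: ω₃ = r₂ω₂ sin(θ₄−θ₂) / [r₃ sin(θ₃−θ₄)].
Numerator sine = +0.17537; denominator sine = -0.75927.
Result = 0.033·7.18·(+0.17537) / (0.1251·(-0.75927)) = -0.43745 rad/s; magnitude 0.43745 rad/s.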